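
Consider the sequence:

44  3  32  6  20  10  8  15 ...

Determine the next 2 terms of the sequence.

Split by position mod 2 into 2 tracks.
Stream A: 44, 32, 20, 8 (linear: a_n = 56 − 12·n).
Stream B: 3, 6, 10, 15 (the triangular numbers T_2, T_3, …).
Position 9 → stream A, term 5 = -4.
Position 10 → stream B, term 5 = 21.

-4, 21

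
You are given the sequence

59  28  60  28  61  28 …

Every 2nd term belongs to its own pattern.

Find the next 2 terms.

62, 28

Odd-indexed and even-indexed terms follow separate rules.
Track A = 59, 60, 61: linear: a_n = 58 + n.
Track B = 28, 28, 28: always 28.
The 7th slot belongs to track A; its 4th term is 62.
Position 8 falls in track B as its term 4, giving 28.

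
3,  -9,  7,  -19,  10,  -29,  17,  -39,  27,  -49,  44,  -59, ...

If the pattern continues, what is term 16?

-79

Split by position mod 2 into 2 tracks.
Subsequence A is 3, 7, 10, 17, 27, 44, which is a Fibonacci-like recurrence a_n = a_{n-1} + a_{n-2}.
Subsequence B is -9, -19, -29, -39, -49, -59, which is arithmetic with common difference −10.
Position 16 falls in subsequence B as its term 8, giving -79.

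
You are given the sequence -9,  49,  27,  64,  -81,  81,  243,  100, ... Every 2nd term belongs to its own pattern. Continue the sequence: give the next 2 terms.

The terms cycle through 2 interleaved subsequences.
Subsequence A is -9, 27, -81, 243, which is geometric with ratio -3.
Subsequence B is 49, 64, 81, 100, which is perfect squares starting at 7².
Position 9 → subsequence A, term 5 = -729.
Position 10 → subsequence B, term 5 = 121.

-729, 121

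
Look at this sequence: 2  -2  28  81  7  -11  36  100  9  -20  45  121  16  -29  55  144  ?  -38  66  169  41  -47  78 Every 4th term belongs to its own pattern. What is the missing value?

The terms cycle through 4 interleaved subsequences.
Track A: 2, 7, 9, 16, ?, 41. Fibonacci-style (each term is the sum of the two before it).
Track B: -2, -11, -20, -29, -38, -47. Arithmetic with common difference −9.
Track C: 28, 36, 45, 55, 66, 78. The triangular numbers T_7, T_8, ….
Track D: 81, 100, 121, 144, 169. Consecutive squares n² from n = 9.
So the missing entry in track A is 25.

25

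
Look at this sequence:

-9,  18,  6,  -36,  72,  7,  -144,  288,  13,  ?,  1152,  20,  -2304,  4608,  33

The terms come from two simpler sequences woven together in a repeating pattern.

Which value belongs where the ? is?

-576

The slot pattern repeats as AAB (period 3), so there are 2 interleaved tracks.
Track A: -9, 18, -36, 72, -144, 288, ?, 1152, -2304, 4608. Multiplying by -2 each time.
Track B: 6, 7, 13, 20, 33. A Fibonacci-like recurrence a_n = a_{n-1} + a_{n-2}.
Track A's pattern makes the blank -576.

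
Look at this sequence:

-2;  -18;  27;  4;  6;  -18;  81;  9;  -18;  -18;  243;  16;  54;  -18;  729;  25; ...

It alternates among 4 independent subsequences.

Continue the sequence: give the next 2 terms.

Read the sequence 4 terms at a time; column i is its own pattern.
Subsequence A is -2, 6, -18, 54, which is geometric, ×-3 each step.
Subsequence B is -18, -18, -18, -18, which is the constant sequence -18.
Subsequence C is 27, 81, 243, 729, which is successive powers of 3.
Subsequence D is 4, 9, 16, 25, which is the squares 2², 3², 4², ….
The 17th slot belongs to subsequence A; its 5th term is -162.
Position 18 → subsequence B, term 5 = -18.

-162, -18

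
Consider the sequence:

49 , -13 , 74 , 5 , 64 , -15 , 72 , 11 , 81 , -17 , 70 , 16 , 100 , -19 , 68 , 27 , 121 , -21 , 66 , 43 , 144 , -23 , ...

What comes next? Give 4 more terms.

Split by position mod 4: positions 1, 5, 9, … form one track, and each other residue class forms its own.
Subsequence A: 49, 64, 81, 100, 121, 144 (the squares 7², 8², 9², …).
Subsequence B: -13, -15, -17, -19, -21, -23 (arithmetic with common difference −2).
Subsequence C: 74, 72, 70, 68, 66 (linear: a_n = 76 − 2·n).
Subsequence D: 5, 11, 16, 27, 43 (a Fibonacci-like recurrence a_n = a_{n-1} + a_{n-2}).
Position 23 falls in subsequence C as its term 6, giving 64.
Position 24 → subsequence D, term 6 = 70.
Position 25 → subsequence A, term 7 = 169.
Term 26 comes from subsequence B (its 7th entry): -25.

64, 70, 169, -25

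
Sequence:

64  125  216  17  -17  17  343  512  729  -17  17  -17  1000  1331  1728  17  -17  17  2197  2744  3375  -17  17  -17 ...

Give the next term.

4096

The slot pattern repeats as AAABBB (period 6), so there are 2 interleaved tracks.
Stream A: 64, 125, 216, 343, 512, 729, 1000, 1331, 1728, 2197, 2744, 3375 (consecutive cubes n³ from n = 4).
Stream B: 17, -17, 17, -17, 17, -17, 17, -17, 17, -17, 17, -17 (alternating ±17).
Position 25 → stream A, term 13 = 4096.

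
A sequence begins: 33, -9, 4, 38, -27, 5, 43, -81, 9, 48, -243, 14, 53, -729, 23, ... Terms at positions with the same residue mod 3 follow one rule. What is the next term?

58

The terms cycle through 3 interleaved subsequences.
Track A = 33, 38, 43, 48, 53: arithmetic, step +5.
Track B = -9, -27, -81, -243, -729: geometric with ratio 3.
Track C = 4, 5, 9, 14, 23: a Fibonacci-like recurrence a_n = a_{n-1} + a_{n-2}.
Position 16 falls in track A as its term 6, giving 58.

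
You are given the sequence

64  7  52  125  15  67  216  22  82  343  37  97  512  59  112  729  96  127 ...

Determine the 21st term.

142

Split by position mod 3: positions 1, 4, 7, … form one track, and each other residue class forms its own.
Subsequence A: 64, 125, 216, 343, 512, 729 — perfect cubes starting at 4³.
Subsequence B: 7, 15, 22, 37, 59, 96 — each term equals the sum of the previous two.
Subsequence C: 52, 67, 82, 97, 112, 127 — arithmetic, step +15.
Position 21 falls in subsequence C as its term 7, giving 142.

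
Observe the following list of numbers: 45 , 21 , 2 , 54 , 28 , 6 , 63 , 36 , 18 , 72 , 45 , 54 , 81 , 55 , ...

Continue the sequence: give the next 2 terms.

162, 90

Read the sequence 3 terms at a time; column i is its own pattern.
Track A is 45, 54, 63, 72, 81, which is adding 9 each time.
Track B is 21, 28, 36, 45, 55, which is triangular numbers starting at T_6.
Track C is 2, 6, 18, 54, which is geometric, ×3 each step.
The 15th slot belongs to track C; its 5th term is 162.
The 16th slot belongs to track A; its 6th term is 90.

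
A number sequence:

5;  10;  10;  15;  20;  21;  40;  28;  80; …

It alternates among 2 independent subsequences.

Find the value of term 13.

Split by position mod 2 into 2 tracks.
Subsequence A = 5, 10, 20, 40, 80: multiplying by 2 each time.
Subsequence B = 10, 15, 21, 28: triangular numbers starting at T_4.
The 13th slot belongs to subsequence A; its 7th term is 320.

320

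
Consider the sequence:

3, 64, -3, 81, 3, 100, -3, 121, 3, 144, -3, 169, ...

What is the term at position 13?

Positions 1, 3, 5, … form one subsequence and positions 2, 4, 6, … form another.
Track A: 3, -3, 3, -3, 3, -3 — oscillating between 3 and -3.
Track B: 64, 81, 100, 121, 144, 169 — the squares 8², 9², 10², ….
The 13th slot belongs to track A; its 7th term is 3.

3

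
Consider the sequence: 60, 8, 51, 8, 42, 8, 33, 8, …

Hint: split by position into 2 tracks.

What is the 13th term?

6

The terms cycle through 2 interleaved subsequences.
Track A is 60, 51, 42, 33, which is arithmetic with common difference −9.
Track B is 8, 8, 8, 8, which is the constant sequence 8.
Position 13 → track A, term 7 = 6.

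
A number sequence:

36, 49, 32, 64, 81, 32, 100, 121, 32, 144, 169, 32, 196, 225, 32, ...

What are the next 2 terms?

256, 289

Positions follow the repeating pattern AAB; grouping by letter gives 2 tracks.
Track A: 36, 49, 64, 81, 100, 121, 144, 169, 196, 225 (perfect squares starting at 6²).
Track B: 32, 32, 32, 32, 32 (always 32).
Term 16 comes from track A (its 11th entry): 256.
Position 17 → track A, term 12 = 289.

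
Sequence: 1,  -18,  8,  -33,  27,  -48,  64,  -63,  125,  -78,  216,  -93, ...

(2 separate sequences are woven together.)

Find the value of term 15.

512

The terms cycle through 2 interleaved subsequences.
Track A is 1, 8, 27, 64, 125, 216, which is the cubes 1³, 2³, 3³, ….
Track B is -18, -33, -48, -63, -78, -93, which is arithmetic, step −15.
Position 15 → track A, term 8 = 512.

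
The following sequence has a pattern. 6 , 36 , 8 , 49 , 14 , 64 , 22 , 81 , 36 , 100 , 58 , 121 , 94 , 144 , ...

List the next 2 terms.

152, 169

Taking every 2nd term gives 2 separate tracks.
Subsequence A = 6, 8, 14, 22, 36, 58, 94: Fibonacci-style (each term is the sum of the two before it).
Subsequence B = 36, 49, 64, 81, 100, 121, 144: perfect squares starting at 6².
Position 15 → subsequence A, term 8 = 152.
Position 16 → subsequence B, term 8 = 169.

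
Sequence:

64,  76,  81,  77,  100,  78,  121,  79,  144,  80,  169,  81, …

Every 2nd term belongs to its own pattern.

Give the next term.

Taking every 2nd term gives 2 separate tracks.
Track A: 64, 81, 100, 121, 144, 169 — the squares 8², 9², 10², ….
Track B: 76, 77, 78, 79, 80, 81 — adding 1 each time.
Term 13 comes from track A (its 7th entry): 196.

196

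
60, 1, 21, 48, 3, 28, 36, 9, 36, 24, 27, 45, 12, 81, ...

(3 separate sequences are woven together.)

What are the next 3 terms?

Split by position mod 3: positions 1, 4, 7, … form one track, and each other residue class forms its own.
Subsequence A = 60, 48, 36, 24, 12: arithmetic, step −12.
Subsequence B = 1, 3, 9, 27, 81: successive powers of 3.
Subsequence C = 21, 28, 36, 45: triangular numbers starting at T_6.
The 15th slot belongs to subsequence C; its 5th term is 55.
Position 16 falls in subsequence A as its term 6, giving 0.
Position 17 falls in subsequence B as its term 6, giving 243.

55, 0, 243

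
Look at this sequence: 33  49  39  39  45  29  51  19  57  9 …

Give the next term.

63

Odd-indexed and even-indexed terms follow separate rules.
Track A = 33, 39, 45, 51, 57: arithmetic, step +6.
Track B = 49, 39, 29, 19, 9: linear: a_n = 59 − 10·n.
Position 11 → track A, term 6 = 63.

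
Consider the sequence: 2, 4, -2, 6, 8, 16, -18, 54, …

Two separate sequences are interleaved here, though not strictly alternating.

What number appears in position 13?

128

The slot pattern repeats as AABB (period 4), so there are 2 interleaved tracks.
Track A: 2, 4, 8, 16 (successive powers of 2).
Track B: -2, 6, -18, 54 (a geometric progression (common ratio -3)).
Term 13 comes from track A (its 7th entry): 128.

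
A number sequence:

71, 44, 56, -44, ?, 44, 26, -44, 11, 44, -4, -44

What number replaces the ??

Odd-indexed and even-indexed terms follow separate rules.
Track A: 71, 56, ?, 26, 11, -4. Subtracting 15 each time.
Track B: 44, -44, 44, -44, 44, -44. The oscillation 44·(−1)^(n+1).
Track A's pattern makes the blank 41.

41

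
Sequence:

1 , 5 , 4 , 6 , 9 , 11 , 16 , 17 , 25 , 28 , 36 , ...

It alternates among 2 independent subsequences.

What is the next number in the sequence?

The terms cycle through 2 interleaved subsequences.
Track A is 1, 4, 9, 16, 25, 36, which is perfect squares starting at 1².
Track B is 5, 6, 11, 17, 28, which is Fibonacci-style (each term is the sum of the two before it).
Position 12 falls in track B as its term 6, giving 45.

45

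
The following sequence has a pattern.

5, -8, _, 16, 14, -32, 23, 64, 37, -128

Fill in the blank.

9

The terms cycle through 2 interleaved subsequences.
Stream A is 5, ?, 14, 23, 37, which is each term equals the sum of the previous two.
Stream B is -8, 16, -32, 64, -128, which is a geometric progression (common ratio -2).
Stream A's pattern makes the blank 9.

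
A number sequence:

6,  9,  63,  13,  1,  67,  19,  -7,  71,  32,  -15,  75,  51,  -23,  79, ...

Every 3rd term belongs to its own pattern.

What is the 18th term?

83

The terms cycle through 3 interleaved subsequences.
Subsequence A = 6, 13, 19, 32, 51: Fibonacci-style (each term is the sum of the two before it).
Subsequence B = 9, 1, -7, -15, -23: arithmetic, step −8.
Subsequence C = 63, 67, 71, 75, 79: linear: a_n = 59 + 4·n.
Position 18 falls in subsequence C as its term 6, giving 83.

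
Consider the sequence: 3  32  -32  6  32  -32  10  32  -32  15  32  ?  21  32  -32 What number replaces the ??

-32

Reading positions in blocks of 3 reveals the pattern ABB — 2 tracks woven together.
Track A: 3, 6, 10, 15, 21. The triangular numbers T_2, T_3, ….
Track B: 32, -32, 32, -32, 32, -32, 32, ?, 32, -32. Alternating ±32.
Filling track B at index 8 by its rule yields -32.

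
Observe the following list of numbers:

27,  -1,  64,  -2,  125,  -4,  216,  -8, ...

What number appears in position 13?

The terms cycle through 2 interleaved subsequences.
Stream A: 27, 64, 125, 216 — the cubes 3³, 4³, 5³, ….
Stream B: -1, -2, -4, -8 — geometric, ×2 each step.
Term 13 comes from stream A (its 7th entry): 729.

729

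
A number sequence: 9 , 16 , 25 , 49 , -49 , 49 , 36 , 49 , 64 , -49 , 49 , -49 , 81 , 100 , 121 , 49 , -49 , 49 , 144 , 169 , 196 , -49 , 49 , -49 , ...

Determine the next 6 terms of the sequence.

225, 256, 289, 49, -49, 49

The slot pattern repeats as AAABBB (period 6), so there are 2 interleaved tracks.
Track A: 9, 16, 25, 36, 49, 64, 81, 100, 121, 144, 169, 196. Perfect squares starting at 3².
Track B: 49, -49, 49, -49, 49, -49, 49, -49, 49, -49, 49, -49. Oscillating between 49 and -49.
Position 25 → track A, term 13 = 225.
The 26th slot belongs to track A; its 14th term is 256.
Position 27 → track A, term 15 = 289.
The 28th slot belongs to track B; its 13th term is 49.
The 29th slot belongs to track B; its 14th term is -49.
The 30th slot belongs to track B; its 15th term is 49.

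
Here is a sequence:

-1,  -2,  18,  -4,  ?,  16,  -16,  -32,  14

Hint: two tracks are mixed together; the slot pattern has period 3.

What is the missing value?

Reading positions in blocks of 3 reveals the pattern AAB — 2 tracks woven together.
Subsequence A is -1, -2, -4, ?, -16, -32, which is geometric, ×2 each step.
Subsequence B is 18, 16, 14, which is arithmetic with common difference −2.
Filling subsequence A at index 4 by its rule yields -8.

-8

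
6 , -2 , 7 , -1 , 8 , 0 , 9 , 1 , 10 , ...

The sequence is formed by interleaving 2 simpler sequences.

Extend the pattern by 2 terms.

2, 11

Positions 1, 3, 5, … form one subsequence and positions 2, 4, 6, … form another.
Track A = 6, 7, 8, 9, 10: arithmetic with common difference +1.
Track B = -2, -1, 0, 1: arithmetic with common difference +1.
Position 10 → track B, term 5 = 2.
Term 11 comes from track A (its 6th entry): 11.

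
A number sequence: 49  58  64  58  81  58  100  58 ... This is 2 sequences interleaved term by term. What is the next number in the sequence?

Taking every 2nd term gives 2 separate tracks.
Track A: 49, 64, 81, 100 (perfect squares starting at 7²).
Track B: 58, 58, 58, 58 (always 58).
Position 9 falls in track A as its term 5, giving 121.

121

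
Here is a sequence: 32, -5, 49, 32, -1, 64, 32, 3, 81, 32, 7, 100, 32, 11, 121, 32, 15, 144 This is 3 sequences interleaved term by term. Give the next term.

Taking every 3rd term gives 3 separate tracks.
Track A is 32, 32, 32, 32, 32, 32, which is the constant sequence 32.
Track B is -5, -1, 3, 7, 11, 15, which is adding 4 each time.
Track C is 49, 64, 81, 100, 121, 144, which is the squares 7², 8², 9², ….
Position 19 → track A, term 7 = 32.

32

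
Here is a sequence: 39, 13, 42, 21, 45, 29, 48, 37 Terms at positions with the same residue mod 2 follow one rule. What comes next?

Taking every 2nd term gives 2 separate tracks.
Stream A is 39, 42, 45, 48, which is arithmetic with common difference +3.
Stream B is 13, 21, 29, 37, which is linear: a_n = 5 + 8·n.
Position 9 falls in stream A as its term 5, giving 51.

51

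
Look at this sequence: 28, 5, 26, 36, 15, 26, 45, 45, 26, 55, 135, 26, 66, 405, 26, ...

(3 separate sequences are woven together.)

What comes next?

Split by position mod 3 into 3 tracks.
Subsequence A = 28, 36, 45, 55, 66: triangular numbers starting at T_7.
Subsequence B = 5, 15, 45, 135, 405: multiplying by 3 each time.
Subsequence C = 26, 26, 26, 26, 26: the constant sequence 26.
The 16th slot belongs to subsequence A; its 6th term is 78.

78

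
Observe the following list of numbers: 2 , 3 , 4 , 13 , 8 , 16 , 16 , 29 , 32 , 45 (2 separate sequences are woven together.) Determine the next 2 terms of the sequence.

64, 74

Positions 1, 3, 5, … form one subsequence and positions 2, 4, 6, … form another.
Track A: 2, 4, 8, 16, 32 (powers 2^1, 2^2, 2^3, …).
Track B: 3, 13, 16, 29, 45 (a Fibonacci-like recurrence a_n = a_{n-1} + a_{n-2}).
Position 11 → track A, term 6 = 64.
Term 12 comes from track B (its 6th entry): 74.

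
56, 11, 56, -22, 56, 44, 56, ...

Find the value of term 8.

Split by position mod 2 into 2 tracks.
Stream A: 56, 56, 56, 56 — constant 56.
Stream B: 11, -22, 44 — a geometric progression (common ratio -2).
Position 8 falls in stream B as its term 4, giving -88.

-88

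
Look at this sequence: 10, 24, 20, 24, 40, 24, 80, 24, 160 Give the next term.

Split by position mod 2 into 2 tracks.
Stream A: 10, 20, 40, 80, 160 (a geometric progression (common ratio 2)).
Stream B: 24, 24, 24, 24 (the constant sequence 24).
Position 10 → stream B, term 5 = 24.

24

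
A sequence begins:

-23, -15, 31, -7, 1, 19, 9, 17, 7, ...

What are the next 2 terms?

25, 33

Positions follow the repeating pattern AAB; grouping by letter gives 2 tracks.
Track A = -23, -15, -7, 1, 9, 17: arithmetic, step +8.
Track B = 31, 19, 7: subtracting 12 each time.
The 10th slot belongs to track A; its 7th term is 25.
The 11th slot belongs to track A; its 8th term is 33.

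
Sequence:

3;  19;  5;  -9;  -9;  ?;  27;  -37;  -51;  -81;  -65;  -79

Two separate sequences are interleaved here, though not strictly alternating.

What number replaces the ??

The slot pattern repeats as ABB (period 3), so there are 2 interleaved tracks.
Subsequence A: 3, -9, 27, -81 — geometric with ratio -3.
Subsequence B: 19, 5, -9, ?, -37, -51, -65, -79 — subtracting 14 each time.
Filling subsequence B at index 4 by its rule yields -23.

-23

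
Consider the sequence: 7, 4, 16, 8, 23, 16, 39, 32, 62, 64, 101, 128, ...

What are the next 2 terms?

163, 256

Positions 1, 3, 5, … form one subsequence and positions 2, 4, 6, … form another.
Track A is 7, 16, 23, 39, 62, 101, which is a Fibonacci-like recurrence a_n = a_{n-1} + a_{n-2}.
Track B is 4, 8, 16, 32, 64, 128, which is powers 2^2, 2^3, 2^4, ….
Position 13 → track A, term 7 = 163.
Position 14 → track B, term 7 = 256.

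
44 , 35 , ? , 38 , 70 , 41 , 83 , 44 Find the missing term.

57

The terms cycle through 2 interleaved subsequences.
Track A: 44, ?, 70, 83. Arithmetic with common difference +13.
Track B: 35, 38, 41, 44. Linear: a_n = 32 + 3·n.
So the missing entry in track A is 57.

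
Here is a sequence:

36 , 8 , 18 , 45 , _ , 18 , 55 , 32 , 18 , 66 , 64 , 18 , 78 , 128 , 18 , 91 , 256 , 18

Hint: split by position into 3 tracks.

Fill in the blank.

Split by position mod 3: positions 1, 4, 7, … form one track, and each other residue class forms its own.
Subsequence A: 36, 45, 55, 66, 78, 91. Triangular numbers n(n+1)/2 for n = 8, 9, ….
Subsequence B: 8, ?, 32, 64, 128, 256. Powers of 2.
Subsequence C: 18, 18, 18, 18, 18, 18. Constant 18.
Subsequence B's pattern makes the blank 16.

16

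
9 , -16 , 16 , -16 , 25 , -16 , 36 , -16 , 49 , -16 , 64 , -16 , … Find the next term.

81

The terms cycle through 2 interleaved subsequences.
Track A is 9, 16, 25, 36, 49, 64, which is consecutive squares n² from n = 3.
Track B is -16, -16, -16, -16, -16, -16, which is constant -16.
The 13th slot belongs to track A; its 7th term is 81.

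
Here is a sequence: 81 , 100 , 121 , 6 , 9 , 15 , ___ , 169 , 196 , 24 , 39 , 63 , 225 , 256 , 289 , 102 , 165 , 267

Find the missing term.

The slot pattern repeats as AAABBB (period 6), so there are 2 interleaved tracks.
Track A: 81, 100, 121, ?, 169, 196, 225, 256, 289 — the squares 9², 10², 11², ….
Track B: 6, 9, 15, 24, 39, 63, 102, 165, 267 — a Fibonacci-like recurrence a_n = a_{n-1} + a_{n-2}.
The gap is track A's term 4; the rule gives 144.

144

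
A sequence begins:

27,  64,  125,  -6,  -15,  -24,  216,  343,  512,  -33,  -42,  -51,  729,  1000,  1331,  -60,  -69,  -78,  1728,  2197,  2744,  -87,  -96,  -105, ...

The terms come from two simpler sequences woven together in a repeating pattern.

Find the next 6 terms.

3375, 4096, 4913, -114, -123, -132

Positions follow the repeating pattern AAABBB; grouping by letter gives 2 tracks.
Subsequence A = 27, 64, 125, 216, 343, 512, 729, 1000, 1331, 1728, 2197, 2744: perfect cubes starting at 3³.
Subsequence B = -6, -15, -24, -33, -42, -51, -60, -69, -78, -87, -96, -105: arithmetic, step −9.
Position 25 falls in subsequence A as its term 13, giving 3375.
Term 26 comes from subsequence A (its 14th entry): 4096.
Position 27 falls in subsequence A as its term 15, giving 4913.
Term 28 comes from subsequence B (its 13th entry): -114.
The 29th slot belongs to subsequence B; its 14th term is -123.
Term 30 comes from subsequence B (its 15th entry): -132.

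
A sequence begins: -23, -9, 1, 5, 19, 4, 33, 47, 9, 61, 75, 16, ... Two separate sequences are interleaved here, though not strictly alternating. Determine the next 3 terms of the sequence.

Reading positions in blocks of 3 reveals the pattern AAB — 2 tracks woven together.
Track A = -23, -9, 5, 19, 33, 47, 61, 75: linear: a_n = -37 + 14·n.
Track B = 1, 4, 9, 16: consecutive squares n² from n = 1.
Position 13 → track A, term 9 = 89.
Position 14 → track A, term 10 = 103.
Position 15 → track B, term 5 = 25.

89, 103, 25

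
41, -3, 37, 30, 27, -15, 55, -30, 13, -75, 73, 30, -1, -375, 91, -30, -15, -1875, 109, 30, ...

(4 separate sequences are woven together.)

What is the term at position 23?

127

Taking every 4th term gives 4 separate tracks.
Subsequence A = 41, 27, 13, -1, -15: arithmetic with common difference −14.
Subsequence B = -3, -15, -75, -375, -1875: multiplying by 5 each time.
Subsequence C = 37, 55, 73, 91, 109: arithmetic, step +18.
Subsequence D = 30, -30, 30, -30, 30: alternating ±30.
The 23rd slot belongs to subsequence C; its 6th term is 127.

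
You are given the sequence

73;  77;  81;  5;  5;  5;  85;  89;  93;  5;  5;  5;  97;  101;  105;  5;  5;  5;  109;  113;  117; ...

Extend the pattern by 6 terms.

5, 5, 5, 121, 125, 129

The slot pattern repeats as AAABBB (period 6), so there are 2 interleaved tracks.
Track A: 73, 77, 81, 85, 89, 93, 97, 101, 105, 109, 113, 117 — adding 4 each time.
Track B: 5, 5, 5, 5, 5, 5, 5, 5, 5 — always 5.
Position 22 → track B, term 10 = 5.
Term 23 comes from track B (its 11th entry): 5.
Position 24 → track B, term 12 = 5.
Term 25 comes from track A (its 13th entry): 121.
Position 26 → track A, term 14 = 125.
Position 27 falls in track A as its term 15, giving 129.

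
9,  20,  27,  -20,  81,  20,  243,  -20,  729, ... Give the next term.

Positions 1, 3, 5, … form one subsequence and positions 2, 4, 6, … form another.
Stream A: 9, 27, 81, 243, 729 — powers 3^2, 3^3, 3^4, ….
Stream B: 20, -20, 20, -20 — alternating ±20.
Position 10 → stream B, term 5 = 20.

20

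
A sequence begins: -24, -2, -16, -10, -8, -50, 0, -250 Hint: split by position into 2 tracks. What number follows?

8

Positions 1, 3, 5, … form one subsequence and positions 2, 4, 6, … form another.
Stream A: -24, -16, -8, 0 — arithmetic with common difference +8.
Stream B: -2, -10, -50, -250 — geometric with ratio 5.
Position 9 falls in stream A as its term 5, giving 8.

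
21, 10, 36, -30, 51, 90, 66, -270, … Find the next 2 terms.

Split by position mod 2 into 2 tracks.
Track A = 21, 36, 51, 66: arithmetic with common difference +15.
Track B = 10, -30, 90, -270: geometric with ratio -3.
Position 9 falls in track A as its term 5, giving 81.
Position 10 → track B, term 5 = 810.

81, 810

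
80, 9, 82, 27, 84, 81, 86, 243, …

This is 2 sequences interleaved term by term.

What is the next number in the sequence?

Odd-indexed and even-indexed terms follow separate rules.
Stream A: 80, 82, 84, 86. Linear: a_n = 78 + 2·n.
Stream B: 9, 27, 81, 243. Powers of 3.
Position 9 falls in stream A as its term 5, giving 88.

88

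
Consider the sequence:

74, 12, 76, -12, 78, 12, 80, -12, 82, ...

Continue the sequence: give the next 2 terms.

12, 84

Odd-indexed and even-indexed terms follow separate rules.
Subsequence A: 74, 76, 78, 80, 82 — linear: a_n = 72 + 2·n.
Subsequence B: 12, -12, 12, -12 — the oscillation 12·(−1)^(n+1).
Position 10 → subsequence B, term 5 = 12.
The 11th slot belongs to subsequence A; its 6th term is 84.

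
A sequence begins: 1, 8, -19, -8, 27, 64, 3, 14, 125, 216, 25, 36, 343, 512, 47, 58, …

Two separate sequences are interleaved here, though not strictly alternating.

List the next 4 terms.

The slot pattern repeats as AABB (period 4), so there are 2 interleaved tracks.
Track A = 1, 8, 27, 64, 125, 216, 343, 512: perfect cubes starting at 1³.
Track B = -19, -8, 3, 14, 25, 36, 47, 58: arithmetic with common difference +11.
The 17th slot belongs to track A; its 9th term is 729.
Position 18 → track A, term 10 = 1000.
Position 19 falls in track B as its term 9, giving 69.
Term 20 comes from track B (its 10th entry): 80.

729, 1000, 69, 80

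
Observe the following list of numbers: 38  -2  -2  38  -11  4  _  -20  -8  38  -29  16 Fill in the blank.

38

Split by position mod 3 into 3 tracks.
Track A is 38, 38, ?, 38, which is constant 38.
Track B is -2, -11, -20, -29, which is arithmetic, step −9.
Track C is -2, 4, -8, 16, which is multiplying by -2 each time.
Track A's pattern makes the blank 38.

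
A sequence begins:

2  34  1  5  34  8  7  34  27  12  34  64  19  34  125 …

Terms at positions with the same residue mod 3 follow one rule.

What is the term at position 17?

34

Read the sequence 3 terms at a time; column i is its own pattern.
Subsequence A: 2, 5, 7, 12, 19. Fibonacci-style (each term is the sum of the two before it).
Subsequence B: 34, 34, 34, 34, 34. Always 34.
Subsequence C: 1, 8, 27, 64, 125. Perfect cubes starting at 1³.
Term 17 comes from subsequence B (its 6th entry): 34.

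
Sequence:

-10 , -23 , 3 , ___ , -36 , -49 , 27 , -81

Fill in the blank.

Reading positions in blocks of 4 reveals the pattern AABB — 2 tracks woven together.
Stream A is -10, -23, -36, -49, which is arithmetic with common difference −13.
Stream B is 3, ?, 27, -81, which is a geometric progression (common ratio -3).
So the missing entry in stream B is -9.

-9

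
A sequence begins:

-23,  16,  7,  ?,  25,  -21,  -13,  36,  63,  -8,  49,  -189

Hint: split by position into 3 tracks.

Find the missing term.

Split by position mod 3: positions 1, 4, 7, … form one track, and each other residue class forms its own.
Subsequence A is -23, ?, -13, -8, which is adding 5 each time.
Subsequence B is 16, 25, 36, 49, which is consecutive squares n² from n = 4.
Subsequence C is 7, -21, 63, -189, which is a geometric progression (common ratio -3).
Subsequence A's pattern makes the blank -18.

-18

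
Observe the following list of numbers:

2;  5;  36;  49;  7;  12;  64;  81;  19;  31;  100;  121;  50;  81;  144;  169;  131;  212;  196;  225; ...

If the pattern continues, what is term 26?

Reading positions in blocks of 4 reveals the pattern AABB — 2 tracks woven together.
Subsequence A: 2, 5, 7, 12, 19, 31, 50, 81, 131, 212 (Fibonacci-style (each term is the sum of the two before it)).
Subsequence B: 36, 49, 64, 81, 100, 121, 144, 169, 196, 225 (the squares 6², 7², 8², …).
Term 26 comes from subsequence A (its 14th entry): 1453.

1453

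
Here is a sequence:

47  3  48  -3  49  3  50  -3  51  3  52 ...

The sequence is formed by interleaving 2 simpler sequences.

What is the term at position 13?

53

The terms cycle through 2 interleaved subsequences.
Stream A = 47, 48, 49, 50, 51, 52: arithmetic, step +1.
Stream B = 3, -3, 3, -3, 3: oscillating between 3 and -3.
Term 13 comes from stream A (its 7th entry): 53.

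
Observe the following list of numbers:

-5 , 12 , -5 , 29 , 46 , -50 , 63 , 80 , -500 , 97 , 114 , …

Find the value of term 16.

Positions follow the repeating pattern AAB; grouping by letter gives 2 tracks.
Track A: -5, 12, 29, 46, 63, 80, 97, 114 (arithmetic with common difference +17).
Track B: -5, -50, -500 (geometric with ratio 10).
Position 16 → track A, term 11 = 165.

165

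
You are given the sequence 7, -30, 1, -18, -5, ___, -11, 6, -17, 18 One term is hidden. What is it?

-6

The terms cycle through 2 interleaved subsequences.
Subsequence A: 7, 1, -5, -11, -17 — linear: a_n = 13 − 6·n.
Subsequence B: -30, -18, ?, 6, 18 — adding 12 each time.
The gap is subsequence B's term 3; the rule gives -6.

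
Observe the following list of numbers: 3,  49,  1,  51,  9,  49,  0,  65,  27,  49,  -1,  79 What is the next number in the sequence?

Split by position mod 4: positions 1, 5, 9, … form one track, and each other residue class forms its own.
Subsequence A: 3, 9, 27. Geometric with ratio 3.
Subsequence B: 49, 49, 49. The constant sequence 49.
Subsequence C: 1, 0, -1. Subtracting 1 each time.
Subsequence D: 51, 65, 79. Arithmetic with common difference +14.
Position 13 falls in subsequence A as its term 4, giving 81.

81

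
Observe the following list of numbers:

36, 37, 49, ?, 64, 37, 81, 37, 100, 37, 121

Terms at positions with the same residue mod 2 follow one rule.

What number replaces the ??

Taking every 2nd term gives 2 separate tracks.
Subsequence A: 36, 49, 64, 81, 100, 121 (consecutive squares n² from n = 6).
Subsequence B: 37, ?, 37, 37, 37 (the constant sequence 37).
So the missing entry in subsequence B is 37.

37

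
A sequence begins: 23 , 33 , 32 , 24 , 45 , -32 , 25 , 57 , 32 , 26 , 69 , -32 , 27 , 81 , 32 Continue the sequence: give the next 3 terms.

Split by position mod 3 into 3 tracks.
Subsequence A: 23, 24, 25, 26, 27 (arithmetic with common difference +1).
Subsequence B: 33, 45, 57, 69, 81 (adding 12 each time).
Subsequence C: 32, -32, 32, -32, 32 (oscillating between 32 and -32).
The 16th slot belongs to subsequence A; its 6th term is 28.
Position 17 → subsequence B, term 6 = 93.
The 18th slot belongs to subsequence C; its 6th term is -32.

28, 93, -32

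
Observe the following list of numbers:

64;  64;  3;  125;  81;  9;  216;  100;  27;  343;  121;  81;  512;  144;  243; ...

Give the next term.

729

Read the sequence 3 terms at a time; column i is its own pattern.
Subsequence A = 64, 125, 216, 343, 512: the cubes 4³, 5³, 6³, ….
Subsequence B = 64, 81, 100, 121, 144: consecutive squares n² from n = 8.
Subsequence C = 3, 9, 27, 81, 243: powers of 3.
Position 16 → subsequence A, term 6 = 729.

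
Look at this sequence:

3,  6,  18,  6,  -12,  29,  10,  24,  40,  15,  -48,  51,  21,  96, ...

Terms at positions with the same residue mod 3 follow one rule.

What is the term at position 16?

The terms cycle through 3 interleaved subsequences.
Track A is 3, 6, 10, 15, 21, which is the triangular numbers T_2, T_3, ….
Track B is 6, -12, 24, -48, 96, which is a geometric progression (common ratio -2).
Track C is 18, 29, 40, 51, which is adding 11 each time.
Term 16 comes from track A (its 6th entry): 28.

28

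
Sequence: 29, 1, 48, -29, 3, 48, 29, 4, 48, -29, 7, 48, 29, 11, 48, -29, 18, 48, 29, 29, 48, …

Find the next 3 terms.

Split by position mod 3 into 3 tracks.
Track A = 29, -29, 29, -29, 29, -29, 29: oscillating between 29 and -29.
Track B = 1, 3, 4, 7, 11, 18, 29: each term equals the sum of the previous two.
Track C = 48, 48, 48, 48, 48, 48, 48: always 48.
Position 22 → track A, term 8 = -29.
The 23rd slot belongs to track B; its 8th term is 47.
Position 24 → track C, term 8 = 48.

-29, 47, 48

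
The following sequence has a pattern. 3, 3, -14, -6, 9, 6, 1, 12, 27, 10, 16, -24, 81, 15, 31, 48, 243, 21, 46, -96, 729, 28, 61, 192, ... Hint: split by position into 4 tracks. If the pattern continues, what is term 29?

The terms cycle through 4 interleaved subsequences.
Subsequence A is 3, 9, 27, 81, 243, 729, which is successive powers of 3.
Subsequence B is 3, 6, 10, 15, 21, 28, which is the triangular numbers T_2, T_3, ….
Subsequence C is -14, 1, 16, 31, 46, 61, which is linear: a_n = -29 + 15·n.
Subsequence D is -6, 12, -24, 48, -96, 192, which is geometric, ×-2 each step.
Term 29 comes from subsequence A (its 8th entry): 6561.

6561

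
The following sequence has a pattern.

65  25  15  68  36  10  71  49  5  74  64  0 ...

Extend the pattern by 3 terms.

The terms cycle through 3 interleaved subsequences.
Track A: 65, 68, 71, 74. Arithmetic with common difference +3.
Track B: 25, 36, 49, 64. Perfect squares starting at 5².
Track C: 15, 10, 5, 0. Linear: a_n = 20 − 5·n.
Position 13 → track A, term 5 = 77.
Position 14 → track B, term 5 = 81.
Position 15 → track C, term 5 = -5.

77, 81, -5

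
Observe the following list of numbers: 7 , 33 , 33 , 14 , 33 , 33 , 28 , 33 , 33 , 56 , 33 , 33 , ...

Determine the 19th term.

The slot pattern repeats as ABB (period 3), so there are 2 interleaved tracks.
Subsequence A = 7, 14, 28, 56: multiplying by 2 each time.
Subsequence B = 33, 33, 33, 33, 33, 33, 33, 33: the constant sequence 33.
Position 19 → subsequence A, term 7 = 448.

448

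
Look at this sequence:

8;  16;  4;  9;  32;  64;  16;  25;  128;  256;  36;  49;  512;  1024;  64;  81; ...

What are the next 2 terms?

2048, 4096

Reading positions in blocks of 4 reveals the pattern AABB — 2 tracks woven together.
Track A is 8, 16, 32, 64, 128, 256, 512, 1024, which is powers 2^3, 2^4, 2^5, ….
Track B is 4, 9, 16, 25, 36, 49, 64, 81, which is the squares 2², 3², 4², ….
Position 17 falls in track A as its term 9, giving 2048.
Position 18 falls in track A as its term 10, giving 4096.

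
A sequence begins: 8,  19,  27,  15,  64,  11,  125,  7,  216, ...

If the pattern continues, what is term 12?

Odd-indexed and even-indexed terms follow separate rules.
Track A = 8, 27, 64, 125, 216: perfect cubes starting at 2³.
Track B = 19, 15, 11, 7: linear: a_n = 23 − 4·n.
Position 12 falls in track B as its term 6, giving -1.

-1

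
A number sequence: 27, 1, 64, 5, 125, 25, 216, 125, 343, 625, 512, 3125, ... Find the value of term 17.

1331

The terms cycle through 2 interleaved subsequences.
Stream A = 27, 64, 125, 216, 343, 512: consecutive cubes n³ from n = 3.
Stream B = 1, 5, 25, 125, 625, 3125: successive powers of 5.
The 17th slot belongs to stream A; its 9th term is 1331.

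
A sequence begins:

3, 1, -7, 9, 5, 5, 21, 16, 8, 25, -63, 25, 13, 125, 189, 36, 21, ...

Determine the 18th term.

625

Split by position mod 4: positions 1, 5, 9, … form one track, and each other residue class forms its own.
Track A is 3, 5, 8, 13, 21, which is each term equals the sum of the previous two.
Track B is 1, 5, 25, 125, which is powers of 5.
Track C is -7, 21, -63, 189, which is a geometric progression (common ratio -3).
Track D is 9, 16, 25, 36, which is the squares 3², 4², 5², ….
Position 18 falls in track B as its term 5, giving 625.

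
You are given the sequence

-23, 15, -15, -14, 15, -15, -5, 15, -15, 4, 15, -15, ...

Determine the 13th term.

Reading positions in blocks of 3 reveals the pattern ABB — 2 tracks woven together.
Subsequence A = -23, -14, -5, 4: adding 9 each time.
Subsequence B = 15, -15, 15, -15, 15, -15, 15, -15: oscillating between 15 and -15.
The 13th slot belongs to subsequence A; its 5th term is 13.

13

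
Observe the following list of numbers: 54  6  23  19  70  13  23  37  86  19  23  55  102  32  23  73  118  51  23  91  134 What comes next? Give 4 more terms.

The terms cycle through 4 interleaved subsequences.
Track A is 54, 70, 86, 102, 118, 134, which is arithmetic with common difference +16.
Track B is 6, 13, 19, 32, 51, which is each term equals the sum of the previous two.
Track C is 23, 23, 23, 23, 23, which is always 23.
Track D is 19, 37, 55, 73, 91, which is linear: a_n = 1 + 18·n.
Term 22 comes from track B (its 6th entry): 83.
Term 23 comes from track C (its 6th entry): 23.
The 24th slot belongs to track D; its 6th term is 109.
Position 25 → track A, term 7 = 150.

83, 23, 109, 150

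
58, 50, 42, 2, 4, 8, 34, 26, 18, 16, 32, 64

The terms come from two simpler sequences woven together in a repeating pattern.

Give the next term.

Reading positions in blocks of 6 reveals the pattern AAABBB — 2 tracks woven together.
Subsequence A: 58, 50, 42, 34, 26, 18 — arithmetic with common difference −8.
Subsequence B: 2, 4, 8, 16, 32, 64 — powers of 2.
Term 13 comes from subsequence A (its 7th entry): 10.

10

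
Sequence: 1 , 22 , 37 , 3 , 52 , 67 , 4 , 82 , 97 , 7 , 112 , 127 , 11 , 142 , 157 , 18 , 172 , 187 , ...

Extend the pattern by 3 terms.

29, 202, 217

Positions follow the repeating pattern ABB; grouping by letter gives 2 tracks.
Stream A: 1, 3, 4, 7, 11, 18 — Fibonacci-style (each term is the sum of the two before it).
Stream B: 22, 37, 52, 67, 82, 97, 112, 127, 142, 157, 172, 187 — linear: a_n = 7 + 15·n.
Position 19 → stream A, term 7 = 29.
Term 20 comes from stream B (its 13th entry): 202.
The 21st slot belongs to stream B; its 14th term is 217.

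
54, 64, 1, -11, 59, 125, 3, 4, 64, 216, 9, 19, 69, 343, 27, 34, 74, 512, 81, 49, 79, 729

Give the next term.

Split by position mod 4 into 4 tracks.
Subsequence A: 54, 59, 64, 69, 74, 79 (arithmetic with common difference +5).
Subsequence B: 64, 125, 216, 343, 512, 729 (perfect cubes starting at 4³).
Subsequence C: 1, 3, 9, 27, 81 (successive powers of 3).
Subsequence D: -11, 4, 19, 34, 49 (adding 15 each time).
Position 23 → subsequence C, term 6 = 243.

243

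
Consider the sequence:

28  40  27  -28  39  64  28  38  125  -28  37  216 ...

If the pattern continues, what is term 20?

34

The terms cycle through 3 interleaved subsequences.
Track A = 28, -28, 28, -28: alternating ±28.
Track B = 40, 39, 38, 37: subtracting 1 each time.
Track C = 27, 64, 125, 216: the cubes 3³, 4³, 5³, ….
The 20th slot belongs to track B; its 7th term is 34.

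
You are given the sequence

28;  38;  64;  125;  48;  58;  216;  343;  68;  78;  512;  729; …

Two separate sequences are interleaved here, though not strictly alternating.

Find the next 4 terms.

88, 98, 1000, 1331

The slot pattern repeats as AABB (period 4), so there are 2 interleaved tracks.
Track A: 28, 38, 48, 58, 68, 78. Adding 10 each time.
Track B: 64, 125, 216, 343, 512, 729. Perfect cubes starting at 4³.
Term 13 comes from track A (its 7th entry): 88.
Position 14 falls in track A as its term 8, giving 98.
Position 15 falls in track B as its term 7, giving 1000.
Term 16 comes from track B (its 8th entry): 1331.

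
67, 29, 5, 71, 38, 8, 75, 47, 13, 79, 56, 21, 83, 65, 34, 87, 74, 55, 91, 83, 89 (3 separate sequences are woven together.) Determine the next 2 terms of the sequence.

The terms cycle through 3 interleaved subsequences.
Stream A = 67, 71, 75, 79, 83, 87, 91: adding 4 each time.
Stream B = 29, 38, 47, 56, 65, 74, 83: arithmetic with common difference +9.
Stream C = 5, 8, 13, 21, 34, 55, 89: a Fibonacci-like recurrence a_n = a_{n-1} + a_{n-2}.
Term 22 comes from stream A (its 8th entry): 95.
The 23rd slot belongs to stream B; its 8th term is 92.

95, 92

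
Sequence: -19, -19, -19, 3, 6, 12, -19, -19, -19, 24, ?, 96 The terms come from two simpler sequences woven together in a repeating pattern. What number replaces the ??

Positions follow the repeating pattern AAABBB; grouping by letter gives 2 tracks.
Track A is -19, -19, -19, -19, -19, -19, which is always -19.
Track B is 3, 6, 12, 24, ?, 96, which is geometric with ratio 2.
The gap is track B's term 5; the rule gives 48.

48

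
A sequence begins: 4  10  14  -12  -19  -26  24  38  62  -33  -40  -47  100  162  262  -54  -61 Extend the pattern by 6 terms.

-68, 424, 686, 1110, -75, -82

Positions follow the repeating pattern AAABBB; grouping by letter gives 2 tracks.
Track A is 4, 10, 14, 24, 38, 62, 100, 162, 262, which is a Fibonacci-like recurrence a_n = a_{n-1} + a_{n-2}.
Track B is -12, -19, -26, -33, -40, -47, -54, -61, which is linear: a_n = -5 − 7·n.
Term 18 comes from track B (its 9th entry): -68.
The 19th slot belongs to track A; its 10th term is 424.
Term 20 comes from track A (its 11th entry): 686.
Term 21 comes from track A (its 12th entry): 1110.
Position 22 → track B, term 10 = -75.
Position 23 → track B, term 11 = -82.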